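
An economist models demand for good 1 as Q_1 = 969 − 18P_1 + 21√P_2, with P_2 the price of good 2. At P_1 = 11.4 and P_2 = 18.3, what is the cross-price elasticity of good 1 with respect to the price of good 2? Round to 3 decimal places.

0.053

At P_1 = 11.4 and P_2 = 18.3: Q_1 = 853.635.
∂Q_1/∂P_2 = 21/(2√P_2) = 21/(2√18.3) = 2.4545.
ε = (∂Q_1/∂P_2)(P_2/Q_1) = 2.4545 × (18.3/853.635) ≈ 0.053.
ε > 0: substitutes.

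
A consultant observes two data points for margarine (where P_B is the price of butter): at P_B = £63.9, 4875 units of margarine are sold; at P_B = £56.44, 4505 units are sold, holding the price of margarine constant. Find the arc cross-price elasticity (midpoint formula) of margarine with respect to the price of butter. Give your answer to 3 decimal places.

0.636

ΔQ_A = 4505 − 4875 = -370; ΔP_B = 56.44 − 63.9 = -7.46.
Midpoints: Q̄_A = 4690.0, P̄_B = 60.17.
ε = (ΔQ_A/Q̄_A)/(ΔP_B/P̄_B) = (-370/4690.0)/(-7.46/60.17) ≈ 0.636.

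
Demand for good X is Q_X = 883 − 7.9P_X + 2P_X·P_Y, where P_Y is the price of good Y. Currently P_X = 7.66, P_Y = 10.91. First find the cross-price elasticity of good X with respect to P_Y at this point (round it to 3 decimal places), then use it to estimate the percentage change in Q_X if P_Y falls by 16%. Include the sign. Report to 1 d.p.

At P_X = 7.66, P_Y = 10.91: Q_X = 989.627.
∂Q_X/∂P_Y = 2P_X = 15.3200.
ε = (∂Q_X/∂P_Y)(P_Y/Q_X) = 15.3200 × 10.91/989.627 ≈ 0.169.
%ΔQ_X ≈ ε × %ΔP_Y = 0.169 × (-16%) = -2.7%.

-2.7%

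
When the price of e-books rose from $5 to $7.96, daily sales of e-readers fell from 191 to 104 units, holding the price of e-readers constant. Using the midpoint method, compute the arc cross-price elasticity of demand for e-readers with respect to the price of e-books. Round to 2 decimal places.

-1.29

ΔQ_A = 104 − 191 = -87; ΔP_B = 7.96 − 5 = 2.96.
Midpoints: Q̄_A = 147.5, P̄_B = 6.48.
ε = (ΔQ_A/Q̄_A)/(ΔP_B/P̄_B) = (-87/147.5)/(2.96/6.48) ≈ -1.29.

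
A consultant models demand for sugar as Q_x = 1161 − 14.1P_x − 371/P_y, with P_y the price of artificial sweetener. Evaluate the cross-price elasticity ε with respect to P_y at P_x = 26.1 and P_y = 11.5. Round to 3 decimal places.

At P_x = 26.1 and P_y = 11.5: Q_x = 760.729.
∂Q_x/∂P_y = 371/P_y² = 2.8053.
ε = (∂Q_x/∂P_y)(P_y/Q_x) = 2.8053 × (11.5/760.729) ≈ 0.042.
ε > 0: substitutes.

0.042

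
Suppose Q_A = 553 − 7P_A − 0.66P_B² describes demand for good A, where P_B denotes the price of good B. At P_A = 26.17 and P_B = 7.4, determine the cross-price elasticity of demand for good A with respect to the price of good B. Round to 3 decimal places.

At P_A = 26.17 and P_B = 7.4: Q_A = 333.668.
∂Q_A/∂P_B = -1.32P_B = -1.32(7.4) = -9.7680.
ε = (∂Q_A/∂P_B)(P_B/Q_A) = -9.7680 × (7.4/333.668) ≈ -0.217.
ε < 0: complements.

-0.217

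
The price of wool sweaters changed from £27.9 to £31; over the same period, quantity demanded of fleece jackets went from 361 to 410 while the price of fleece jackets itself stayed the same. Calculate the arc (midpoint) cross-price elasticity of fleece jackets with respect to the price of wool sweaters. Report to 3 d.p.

1.208

ΔQ_A = 410 − 361 = 49; ΔP_B = 31 − 27.9 = 3.1.
Midpoints: Q̄_A = 385.5, P̄_B = 29.45.
ε = (ΔQ_A/Q̄_A)/(ΔP_B/P̄_B) = (49/385.5)/(3.1/29.45) ≈ 1.208.
ε > 0: fleece jackets and wool sweaters are substitutes.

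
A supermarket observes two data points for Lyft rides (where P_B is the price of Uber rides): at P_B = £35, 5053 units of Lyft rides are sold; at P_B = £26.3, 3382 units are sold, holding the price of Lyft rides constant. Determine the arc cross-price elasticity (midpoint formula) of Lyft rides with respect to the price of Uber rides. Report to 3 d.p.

1.396

ΔQ_A = 3382 − 5053 = -1671; ΔP_B = 26.3 − 35 = -8.7.
Midpoints: Q̄_A = 4217.5, P̄_B = 30.65.
ε = (ΔQ_A/Q̄_A)/(ΔP_B/P̄_B) = (-1671/4217.5)/(-8.7/30.65) ≈ 1.396.
ε > 0: Lyft rides and Uber rides are substitutes.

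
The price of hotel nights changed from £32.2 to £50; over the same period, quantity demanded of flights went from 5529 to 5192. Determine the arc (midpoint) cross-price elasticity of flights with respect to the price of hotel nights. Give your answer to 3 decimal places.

ΔQ_A = 5192 − 5529 = -337; ΔP_B = 50 − 32.2 = 17.8.
Midpoints: Q̄_A = 5360.5, P̄_B = 41.10.
ε = (ΔQ_A/Q̄_A)/(ΔP_B/P̄_B) = (-337/5360.5)/(17.8/41.10) ≈ -0.145.
ε < 0: flights and hotel nights are complements.

-0.145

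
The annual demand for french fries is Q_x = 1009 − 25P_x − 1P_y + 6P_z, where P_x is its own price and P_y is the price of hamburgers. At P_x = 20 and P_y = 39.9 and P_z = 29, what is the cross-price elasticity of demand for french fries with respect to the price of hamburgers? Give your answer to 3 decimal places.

-0.062

At P_x = 20 and P_y = 39.9 and P_z = 29: Q_x = 643.1.
∂Q_x/∂P_y = -1.
ε = (∂Q_x/∂P_y)(P_y/Q_x) = -1 × (39.9/643.1) ≈ -0.062.
Since ε < 0, french fries and hamburgers are complements.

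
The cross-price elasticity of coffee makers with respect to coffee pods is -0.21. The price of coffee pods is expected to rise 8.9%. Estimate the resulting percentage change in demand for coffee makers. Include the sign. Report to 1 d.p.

-1.9%

%ΔQ ≈ ε × %ΔP of coffee pods = -0.21 × (8.9%) = -1.9%.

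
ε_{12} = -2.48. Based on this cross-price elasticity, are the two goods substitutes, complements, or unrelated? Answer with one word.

ε = -2.48 < 0, so a higher price of good 2 lowers demand for good 1: complements.

complements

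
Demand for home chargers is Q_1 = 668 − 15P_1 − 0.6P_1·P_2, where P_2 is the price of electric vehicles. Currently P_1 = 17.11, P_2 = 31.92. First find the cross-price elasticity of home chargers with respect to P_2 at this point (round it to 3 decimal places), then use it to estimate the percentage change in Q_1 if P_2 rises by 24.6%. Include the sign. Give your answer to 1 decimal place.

At P_1 = 17.11, P_2 = 31.92: Q_1 = 83.659.
∂Q_1/∂P_2 = -0.6P_1 = -10.2660.
ε = (∂Q_1/∂P_2)(P_2/Q_1) = -10.2660 × 31.92/83.659 ≈ -3.917.
%ΔQ_1 ≈ ε × %ΔP_2 = -3.917 × (24.6%) = -96.4%.

-96.4%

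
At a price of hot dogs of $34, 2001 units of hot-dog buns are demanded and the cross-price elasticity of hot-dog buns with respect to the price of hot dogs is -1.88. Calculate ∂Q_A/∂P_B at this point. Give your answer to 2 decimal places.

-110.64

ε = (∂Q_A/∂P_B)·(P_B/Q_A) ⇒ ∂Q_A/∂P_B = ε·Q_A/P_B = -1.88 × 2001/34 ≈ -110.64.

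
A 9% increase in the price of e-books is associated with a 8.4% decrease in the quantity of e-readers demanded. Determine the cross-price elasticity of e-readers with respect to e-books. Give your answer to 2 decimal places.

ε = (%ΔQ of e-readers) / (%ΔP of e-books) = (-8.4%) / (9%) ≈ -0.93.
Negative cross-price elasticity: complements.

-0.93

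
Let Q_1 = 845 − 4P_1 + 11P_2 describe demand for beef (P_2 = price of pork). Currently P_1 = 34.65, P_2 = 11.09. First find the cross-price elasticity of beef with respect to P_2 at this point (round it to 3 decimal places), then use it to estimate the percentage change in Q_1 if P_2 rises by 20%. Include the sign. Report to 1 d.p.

2.9%

At P_1 = 34.65, P_2 = 11.09: Q_1 = 828.39.
∂Q_1/∂P_2 = 11.
ε = (∂Q_1/∂P_2)(P_2/Q_1) = 11.0000 × 11.09/828.39 ≈ 0.147.
%ΔQ_1 ≈ ε × %ΔP_2 = 0.147 × (20%) = 2.9%.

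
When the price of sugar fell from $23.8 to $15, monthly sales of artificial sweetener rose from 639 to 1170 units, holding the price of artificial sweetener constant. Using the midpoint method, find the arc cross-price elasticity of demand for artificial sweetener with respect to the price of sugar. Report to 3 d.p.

ΔQ_A = 1170 − 639 = 531; ΔP_B = 15 − 23.8 = -8.8.
Midpoints: Q̄_A = 904.5, P̄_B = 19.40.
ε = (ΔQ_A/Q̄_A)/(ΔP_B/P̄_B) = (531/904.5)/(-8.8/19.40) ≈ -1.294.
ε < 0: artificial sweetener and sugar are complements.

-1.294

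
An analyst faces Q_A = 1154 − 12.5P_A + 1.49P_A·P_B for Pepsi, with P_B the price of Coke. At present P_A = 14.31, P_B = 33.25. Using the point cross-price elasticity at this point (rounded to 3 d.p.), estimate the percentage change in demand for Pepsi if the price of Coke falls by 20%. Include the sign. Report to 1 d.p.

At P_A = 14.31, P_B = 33.25: Q_A = 1684.078.
∂Q_A/∂P_B = 1.49P_A = 21.3219.
ε = (∂Q_A/∂P_B)(P_B/Q_A) = 21.3219 × 33.25/1684.078 ≈ 0.421.
%ΔQ_A ≈ ε × %ΔP_B = 0.421 × (-20%) = -8.4%.

-8.4%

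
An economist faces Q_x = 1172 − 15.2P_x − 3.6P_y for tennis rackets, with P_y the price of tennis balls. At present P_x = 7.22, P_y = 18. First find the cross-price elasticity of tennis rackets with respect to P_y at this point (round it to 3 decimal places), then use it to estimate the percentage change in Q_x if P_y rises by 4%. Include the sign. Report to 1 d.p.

At P_x = 7.22, P_y = 18: Q_x = 997.456.
∂Q_x/∂P_y = -3.6.
ε = (∂Q_x/∂P_y)(P_y/Q_x) = -3.6000 × 18/997.456 ≈ -0.065.
%ΔQ_x ≈ ε × %ΔP_y = -0.065 × (4%) = -0.3%.

-0.3%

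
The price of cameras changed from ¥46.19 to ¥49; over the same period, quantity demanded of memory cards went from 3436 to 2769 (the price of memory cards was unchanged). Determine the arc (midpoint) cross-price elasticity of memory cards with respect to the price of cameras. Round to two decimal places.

-3.64

ΔQ_A = 2769 − 3436 = -667; ΔP_B = 49 − 46.19 = 2.81.
Midpoints: Q̄_A = 3102.5, P̄_B = 47.59.
ε = (ΔQ_A/Q̄_A)/(ΔP_B/P̄_B) = (-667/3102.5)/(2.81/47.59) ≈ -3.64.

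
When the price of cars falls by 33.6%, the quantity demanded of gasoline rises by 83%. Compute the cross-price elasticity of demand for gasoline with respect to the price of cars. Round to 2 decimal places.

ε = (%ΔQ of gasoline) / (%ΔP of cars) = (83%) / (-33.6%) ≈ -2.47.

-2.47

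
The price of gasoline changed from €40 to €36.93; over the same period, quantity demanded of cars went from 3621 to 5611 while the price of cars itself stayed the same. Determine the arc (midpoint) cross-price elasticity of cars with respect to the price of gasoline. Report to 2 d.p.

ΔQ_A = 5611 − 3621 = 1990; ΔP_B = 36.93 − 40 = -3.07.
Midpoints: Q̄_A = 4616.0, P̄_B = 38.47.
ε = (ΔQ_A/Q̄_A)/(ΔP_B/P̄_B) = (1990/4616.0)/(-3.07/38.47) ≈ -5.40.

-5.40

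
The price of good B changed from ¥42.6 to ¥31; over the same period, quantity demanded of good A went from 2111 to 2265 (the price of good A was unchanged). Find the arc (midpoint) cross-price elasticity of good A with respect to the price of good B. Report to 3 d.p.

ΔQ_A = 2265 − 2111 = 154; ΔP_B = 31 − 42.6 = -11.6.
Midpoints: Q̄_A = 2188.0, P̄_B = 36.80.
ε = (ΔQ_A/Q̄_A)/(ΔP_B/P̄_B) = (154/2188.0)/(-11.6/36.80) ≈ -0.223.
ε < 0: good A and good B are complements.

-0.223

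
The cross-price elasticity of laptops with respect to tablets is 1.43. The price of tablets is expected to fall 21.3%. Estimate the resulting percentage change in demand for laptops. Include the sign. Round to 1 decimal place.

%ΔQ ≈ ε × %ΔP of tablets = 1.43 × (-21.3%) = -30.5%.
Demand for laptops falls by about 30.5%.

-30.5%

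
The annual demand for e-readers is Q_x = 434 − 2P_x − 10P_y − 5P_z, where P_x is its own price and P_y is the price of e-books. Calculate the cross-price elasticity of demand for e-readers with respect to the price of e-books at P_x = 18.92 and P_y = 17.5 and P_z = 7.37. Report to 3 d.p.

At P_x = 18.92 and P_y = 17.5 and P_z = 7.37: Q_x = 184.31.
∂Q_x/∂P_y = -10.
ε = (∂Q_x/∂P_y)(P_y/Q_x) = -10 × (17.5/184.31) ≈ -0.949.

-0.949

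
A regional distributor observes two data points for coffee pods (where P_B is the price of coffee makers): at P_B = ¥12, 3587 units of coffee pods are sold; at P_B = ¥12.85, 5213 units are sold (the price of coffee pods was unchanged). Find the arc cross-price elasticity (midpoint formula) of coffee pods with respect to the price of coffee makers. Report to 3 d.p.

5.402

ΔQ_A = 5213 − 3587 = 1626; ΔP_B = 12.85 − 12 = 0.85.
Midpoints: Q̄_A = 4400.0, P̄_B = 12.43.
ε = (ΔQ_A/Q̄_A)/(ΔP_B/P̄_B) = (1626/4400.0)/(0.85/12.43) ≈ 5.402.
ε > 0: coffee pods and coffee makers are substitutes.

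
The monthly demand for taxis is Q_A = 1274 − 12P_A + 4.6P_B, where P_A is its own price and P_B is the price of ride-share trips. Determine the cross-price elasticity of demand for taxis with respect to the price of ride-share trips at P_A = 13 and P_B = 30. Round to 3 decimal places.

At P_A = 13 and P_B = 30: Q_A = 1256.
∂Q_A/∂P_B = 4.6.
ε = (∂Q_A/∂P_B)(P_B/Q_A) = 4.6 × (30/1256) ≈ 0.110.
Since ε > 0, taxis and ride-share trips are substitutes.

0.110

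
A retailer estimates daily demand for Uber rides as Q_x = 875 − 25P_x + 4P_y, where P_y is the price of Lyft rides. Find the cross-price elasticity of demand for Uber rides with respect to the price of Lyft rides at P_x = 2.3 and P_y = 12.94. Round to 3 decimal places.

At P_x = 2.3 and P_y = 12.94: Q_x = 869.26.
∂Q_x/∂P_y = 4.
ε = (∂Q_x/∂P_y)(P_y/Q_x) = 4 × (12.94/869.26) ≈ 0.060.

0.060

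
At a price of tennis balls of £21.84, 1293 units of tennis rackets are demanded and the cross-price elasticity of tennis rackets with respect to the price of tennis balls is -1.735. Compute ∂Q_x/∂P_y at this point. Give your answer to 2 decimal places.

-102.72

ε = (∂Q_x/∂P_y)·(P_y/Q_x) ⇒ ∂Q_x/∂P_y = ε·Q_x/P_y = -1.735 × 1293/21.84 ≈ -102.72.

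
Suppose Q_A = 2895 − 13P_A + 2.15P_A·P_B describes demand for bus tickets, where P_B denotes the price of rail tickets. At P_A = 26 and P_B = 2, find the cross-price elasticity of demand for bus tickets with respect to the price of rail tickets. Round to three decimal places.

0.042

At P_A = 26 and P_B = 2: Q_A = 2668.8.
∂Q_A/∂P_B = 2.15P_A = 2.15(26) = 55.9000.
ε = (∂Q_A/∂P_B)(P_B/Q_A) = 55.9000 × (2/2668.8) ≈ 0.042.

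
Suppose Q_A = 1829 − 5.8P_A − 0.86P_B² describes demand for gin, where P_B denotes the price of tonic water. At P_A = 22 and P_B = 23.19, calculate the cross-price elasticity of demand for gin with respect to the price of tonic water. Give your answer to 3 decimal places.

At P_A = 22 and P_B = 23.19: Q_A = 1238.913.
∂Q_A/∂P_B = -1.72P_B = -1.72(23.19) = -39.8868.
ε = (∂Q_A/∂P_B)(P_B/Q_A) = -39.8868 × (23.19/1238.913) ≈ -0.747.

-0.747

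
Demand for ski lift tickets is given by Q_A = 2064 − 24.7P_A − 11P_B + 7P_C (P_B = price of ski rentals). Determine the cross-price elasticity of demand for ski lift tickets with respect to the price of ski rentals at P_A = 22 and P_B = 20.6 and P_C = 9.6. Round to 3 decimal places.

At P_A = 22 and P_B = 20.6 and P_C = 9.6: Q_A = 1361.2.
∂Q_A/∂P_B = -11.
ε = (∂Q_A/∂P_B)(P_B/Q_A) = -11 × (20.6/1361.2) ≈ -0.166.
Since ε < 0, ski lift tickets and ski rentals are complements.

-0.166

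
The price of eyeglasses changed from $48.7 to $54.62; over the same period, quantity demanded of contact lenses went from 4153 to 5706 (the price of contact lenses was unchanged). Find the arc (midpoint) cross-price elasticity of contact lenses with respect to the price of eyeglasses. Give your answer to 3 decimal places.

2.749

ΔQ_A = 5706 − 4153 = 1553; ΔP_B = 54.62 − 48.7 = 5.92.
Midpoints: Q̄_A = 4929.5, P̄_B = 51.66.
ε = (ΔQ_A/Q̄_A)/(ΔP_B/P̄_B) = (1553/4929.5)/(5.92/51.66) ≈ 2.749.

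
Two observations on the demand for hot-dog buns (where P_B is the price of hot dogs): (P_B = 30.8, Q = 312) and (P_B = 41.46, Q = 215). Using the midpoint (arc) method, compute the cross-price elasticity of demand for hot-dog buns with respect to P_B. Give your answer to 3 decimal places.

-1.248

ΔQ_A = 215 − 312 = -97; ΔP_B = 41.46 − 30.8 = 10.66.
Midpoints: Q̄_A = 263.5, P̄_B = 36.13.
ε = (ΔQ_A/Q̄_A)/(ΔP_B/P̄_B) = (-97/263.5)/(10.66/36.13) ≈ -1.248.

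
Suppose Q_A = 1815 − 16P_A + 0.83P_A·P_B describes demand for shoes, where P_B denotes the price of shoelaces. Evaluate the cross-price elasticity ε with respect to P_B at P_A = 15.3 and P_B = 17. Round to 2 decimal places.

At P_A = 15.3 and P_B = 17: Q_A = 1786.083.
∂Q_A/∂P_B = 0.83P_A = 0.83(15.3) = 12.6990.
ε = (∂Q_A/∂P_B)(P_B/Q_A) = 12.6990 × (17/1786.083) ≈ 0.12.
ε > 0: substitutes.

0.12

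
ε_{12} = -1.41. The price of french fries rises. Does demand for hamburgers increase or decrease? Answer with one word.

decrease

ε < 0 and the price of french fries rises, so the quantity of hamburgers moves in the opposite direction: it decreases.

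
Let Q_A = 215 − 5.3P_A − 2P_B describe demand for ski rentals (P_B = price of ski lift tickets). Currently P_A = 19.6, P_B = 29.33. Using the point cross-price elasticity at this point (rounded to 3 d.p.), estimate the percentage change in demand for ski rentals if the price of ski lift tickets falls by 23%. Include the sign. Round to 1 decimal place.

At P_A = 19.6, P_B = 29.33: Q_A = 52.46.
∂Q_A/∂P_B = -2.
ε = (∂Q_A/∂P_B)(P_B/Q_A) = -2.0000 × 29.33/52.46 ≈ -1.118.
%ΔQ_A ≈ ε × %ΔP_B = -1.118 × (-23%) = 25.7%.

25.7%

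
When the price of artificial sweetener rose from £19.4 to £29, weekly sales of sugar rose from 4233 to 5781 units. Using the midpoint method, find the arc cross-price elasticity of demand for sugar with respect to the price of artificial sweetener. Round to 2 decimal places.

0.78

ΔQ_A = 5781 − 4233 = 1548; ΔP_B = 29 − 19.4 = 9.6.
Midpoints: Q̄_A = 5007.0, P̄_B = 24.20.
ε = (ΔQ_A/Q̄_A)/(ΔP_B/P̄_B) = (1548/5007.0)/(9.6/24.20) ≈ 0.78.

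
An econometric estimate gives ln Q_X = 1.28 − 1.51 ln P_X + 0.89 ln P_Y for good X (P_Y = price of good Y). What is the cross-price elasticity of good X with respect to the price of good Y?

0.89

In a log-linear (constant-elasticity) demand function, the coefficient on ln P_Y is the cross-price elasticity.
ε = 0.89. Positive, so good X and good Y are substitutes.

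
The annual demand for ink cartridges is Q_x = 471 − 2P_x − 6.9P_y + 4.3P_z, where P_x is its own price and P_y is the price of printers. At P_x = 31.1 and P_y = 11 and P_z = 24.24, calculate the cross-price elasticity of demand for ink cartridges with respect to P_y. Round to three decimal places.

At P_x = 31.1 and P_y = 11 and P_z = 24.24: Q_x = 437.132.
∂Q_x/∂P_y = -6.9.
ε = (∂Q_x/∂P_y)(P_y/Q_x) = -6.9 × (11/437.132) ≈ -0.174.
Since ε < 0, ink cartridges and printers are complements.

-0.174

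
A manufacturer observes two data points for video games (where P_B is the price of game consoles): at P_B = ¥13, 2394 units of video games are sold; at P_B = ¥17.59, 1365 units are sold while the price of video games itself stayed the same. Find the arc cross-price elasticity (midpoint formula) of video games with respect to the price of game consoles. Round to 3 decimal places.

-1.824

ΔQ_A = 1365 − 2394 = -1029; ΔP_B = 17.59 − 13 = 4.59.
Midpoints: Q̄_A = 1879.5, P̄_B = 15.29.
ε = (ΔQ_A/Q̄_A)/(ΔP_B/P̄_B) = (-1029/1879.5)/(4.59/15.29) ≈ -1.824.
ε < 0: video games and game consoles are complements.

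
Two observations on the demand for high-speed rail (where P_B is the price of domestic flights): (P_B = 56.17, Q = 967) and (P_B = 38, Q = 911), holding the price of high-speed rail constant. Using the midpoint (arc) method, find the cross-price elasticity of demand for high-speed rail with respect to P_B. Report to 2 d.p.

ΔQ_A = 911 − 967 = -56; ΔP_B = 38 − 56.17 = -18.17.
Midpoints: Q̄_A = 939.0, P̄_B = 47.09.
ε = (ΔQ_A/Q̄_A)/(ΔP_B/P̄_B) = (-56/939.0)/(-18.17/47.09) ≈ 0.15.
ε > 0: high-speed rail and domestic flights are substitutes.

0.15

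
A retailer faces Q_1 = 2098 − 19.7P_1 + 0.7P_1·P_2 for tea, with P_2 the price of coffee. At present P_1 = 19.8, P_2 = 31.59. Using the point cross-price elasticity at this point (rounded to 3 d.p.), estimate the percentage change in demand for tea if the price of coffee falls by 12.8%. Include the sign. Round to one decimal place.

At P_1 = 19.8, P_2 = 31.59: Q_1 = 2145.777.
∂Q_1/∂P_2 = 0.7P_1 = 13.8600.
ε = (∂Q_1/∂P_2)(P_2/Q_1) = 13.8600 × 31.59/2145.777 ≈ 0.204.
%ΔQ_1 ≈ ε × %ΔP_2 = 0.204 × (-12.8%) = -2.6%.

-2.6%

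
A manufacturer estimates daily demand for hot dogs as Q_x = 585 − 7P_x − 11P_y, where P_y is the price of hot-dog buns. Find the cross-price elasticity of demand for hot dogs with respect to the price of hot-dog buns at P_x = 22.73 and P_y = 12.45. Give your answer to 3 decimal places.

-0.474

At P_x = 22.73 and P_y = 12.45: Q_x = 288.94.
∂Q_x/∂P_y = -11.
ε = (∂Q_x/∂P_y)(P_y/Q_x) = -11 × (12.45/288.94) ≈ -0.474.
Since ε < 0, hot dogs and hot-dog buns are complements.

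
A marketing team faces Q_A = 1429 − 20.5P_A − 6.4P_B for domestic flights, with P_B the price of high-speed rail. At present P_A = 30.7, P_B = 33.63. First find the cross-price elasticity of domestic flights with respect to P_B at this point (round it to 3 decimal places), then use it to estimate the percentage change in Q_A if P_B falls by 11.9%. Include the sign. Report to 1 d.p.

At P_A = 30.7, P_B = 33.63: Q_A = 584.418.
∂Q_A/∂P_B = -6.4.
ε = (∂Q_A/∂P_B)(P_B/Q_A) = -6.4000 × 33.63/584.418 ≈ -0.368.
%ΔQ_A ≈ ε × %ΔP_B = -0.368 × (-11.9%) = 4.4%.

4.4%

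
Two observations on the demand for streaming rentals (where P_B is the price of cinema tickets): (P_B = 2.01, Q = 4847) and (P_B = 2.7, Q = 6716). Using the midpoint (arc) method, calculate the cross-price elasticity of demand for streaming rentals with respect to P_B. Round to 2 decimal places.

ΔQ_A = 6716 − 4847 = 1869; ΔP_B = 2.7 − 2.01 = 0.69.
Midpoints: Q̄_A = 5781.5, P̄_B = 2.35.
ε = (ΔQ_A/Q̄_A)/(ΔP_B/P̄_B) = (1869/5781.5)/(0.69/2.35) ≈ 1.10.

1.10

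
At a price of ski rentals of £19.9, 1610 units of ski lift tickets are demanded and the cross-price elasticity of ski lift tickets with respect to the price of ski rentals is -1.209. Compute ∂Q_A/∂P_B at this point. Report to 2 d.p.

-97.81

ε = (∂Q_A/∂P_B)·(P_B/Q_A) ⇒ ∂Q_A/∂P_B = ε·Q_A/P_B = -1.209 × 1610/19.9 ≈ -97.81.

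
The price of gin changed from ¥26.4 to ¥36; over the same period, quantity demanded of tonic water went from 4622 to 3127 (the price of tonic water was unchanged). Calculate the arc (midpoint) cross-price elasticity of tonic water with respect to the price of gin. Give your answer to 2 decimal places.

ΔQ_A = 3127 − 4622 = -1495; ΔP_B = 36 − 26.4 = 9.6.
Midpoints: Q̄_A = 3874.5, P̄_B = 31.20.
ε = (ΔQ_A/Q̄_A)/(ΔP_B/P̄_B) = (-1495/3874.5)/(9.6/31.20) ≈ -1.25.
ε < 0: tonic water and gin are complements.

-1.25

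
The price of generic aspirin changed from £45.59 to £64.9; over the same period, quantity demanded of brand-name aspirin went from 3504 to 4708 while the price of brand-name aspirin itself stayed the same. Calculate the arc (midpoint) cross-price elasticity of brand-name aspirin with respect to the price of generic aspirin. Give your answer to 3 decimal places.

0.839

ΔQ_A = 4708 − 3504 = 1204; ΔP_B = 64.9 − 45.59 = 19.31.
Midpoints: Q̄_A = 4106.0, P̄_B = 55.25.
ε = (ΔQ_A/Q̄_A)/(ΔP_B/P̄_B) = (1204/4106.0)/(19.31/55.25) ≈ 0.839.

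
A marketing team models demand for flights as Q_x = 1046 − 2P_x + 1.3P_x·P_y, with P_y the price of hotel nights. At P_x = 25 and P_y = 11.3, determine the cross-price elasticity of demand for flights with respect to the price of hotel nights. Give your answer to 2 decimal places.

0.27

At P_x = 25 and P_y = 11.3: Q_x = 1363.25.
∂Q_x/∂P_y = 1.3P_x = 1.3(25) = 32.5000.
ε = (∂Q_x/∂P_y)(P_y/Q_x) = 32.5000 × (11.3/1363.25) ≈ 0.27.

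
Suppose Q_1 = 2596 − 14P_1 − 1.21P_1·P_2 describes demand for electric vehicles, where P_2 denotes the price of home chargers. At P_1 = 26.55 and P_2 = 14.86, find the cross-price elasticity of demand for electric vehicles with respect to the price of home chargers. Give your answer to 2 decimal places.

At P_1 = 26.55 and P_2 = 14.86: Q_1 = 1746.915.
∂Q_1/∂P_2 = -1.21P_1 = -1.21(26.55) = -32.1255.
ε = (∂Q_1/∂P_2)(P_2/Q_1) = -32.1255 × (14.86/1746.915) ≈ -0.27.

-0.27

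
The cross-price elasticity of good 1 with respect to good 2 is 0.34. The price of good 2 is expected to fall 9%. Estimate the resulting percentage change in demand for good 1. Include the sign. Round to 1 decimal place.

%ΔQ ≈ ε × %ΔP of good 2 = 0.34 × (-9%) = -3.1%.

-3.1%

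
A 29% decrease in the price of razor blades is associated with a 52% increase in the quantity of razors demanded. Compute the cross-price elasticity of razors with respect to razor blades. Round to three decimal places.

-1.793

ε = (%ΔQ of razors) / (%ΔP of razor blades) = (52%) / (-29%) ≈ -1.793.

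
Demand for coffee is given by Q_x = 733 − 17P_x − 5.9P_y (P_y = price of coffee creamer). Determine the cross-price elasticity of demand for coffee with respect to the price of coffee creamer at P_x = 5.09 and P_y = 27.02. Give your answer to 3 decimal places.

At P_x = 5.09 and P_y = 27.02: Q_x = 487.052.
∂Q_x/∂P_y = -5.9.
ε = (∂Q_x/∂P_y)(P_y/Q_x) = -5.9 × (27.02/487.052) ≈ -0.327.

-0.327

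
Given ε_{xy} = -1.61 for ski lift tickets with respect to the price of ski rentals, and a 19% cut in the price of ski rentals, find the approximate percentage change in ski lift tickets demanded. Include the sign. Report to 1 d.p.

%ΔQ ≈ ε × %ΔP of ski rentals = -1.61 × (-19%) = 30.6%.
Demand for ski lift tickets rises by about 30.6%.

30.6%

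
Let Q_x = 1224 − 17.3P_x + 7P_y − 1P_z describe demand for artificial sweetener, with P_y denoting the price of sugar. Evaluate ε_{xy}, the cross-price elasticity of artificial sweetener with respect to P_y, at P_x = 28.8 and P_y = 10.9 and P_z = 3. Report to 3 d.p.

0.095

At P_x = 28.8 and P_y = 10.9 and P_z = 3: Q_x = 799.06.
∂Q_x/∂P_y = 7.
ε = (∂Q_x/∂P_y)(P_y/Q_x) = 7 × (10.9/799.06) ≈ 0.095.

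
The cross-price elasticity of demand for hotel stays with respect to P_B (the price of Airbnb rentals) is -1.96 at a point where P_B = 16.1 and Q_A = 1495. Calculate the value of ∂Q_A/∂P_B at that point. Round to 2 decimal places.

-182.00

ε = (∂Q_A/∂P_B)·(P_B/Q_A) ⇒ ∂Q_A/∂P_B = ε·Q_A/P_B = -1.96 × 1495/16.1 ≈ -182.00.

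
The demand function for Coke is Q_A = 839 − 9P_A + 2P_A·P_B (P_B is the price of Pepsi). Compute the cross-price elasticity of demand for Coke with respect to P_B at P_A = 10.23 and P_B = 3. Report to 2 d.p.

At P_A = 10.23 and P_B = 3: Q_A = 808.31.
∂Q_A/∂P_B = 2P_A = 2(10.23) = 20.4600.
ε = (∂Q_A/∂P_B)(P_B/Q_A) = 20.4600 × (3/808.31) ≈ 0.08.

0.08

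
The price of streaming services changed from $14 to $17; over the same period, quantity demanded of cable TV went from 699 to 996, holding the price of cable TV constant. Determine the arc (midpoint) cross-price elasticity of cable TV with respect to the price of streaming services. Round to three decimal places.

ΔQ_A = 996 − 699 = 297; ΔP_B = 17 − 14 = 3.
Midpoints: Q̄_A = 847.5, P̄_B = 15.50.
ε = (ΔQ_A/Q̄_A)/(ΔP_B/P̄_B) = (297/847.5)/(3/15.50) ≈ 1.811.

1.811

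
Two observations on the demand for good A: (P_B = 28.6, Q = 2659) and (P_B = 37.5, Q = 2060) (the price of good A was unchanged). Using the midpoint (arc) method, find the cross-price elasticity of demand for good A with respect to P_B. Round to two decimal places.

ΔQ_A = 2060 − 2659 = -599; ΔP_B = 37.5 − 28.6 = 8.9.
Midpoints: Q̄_A = 2359.5, P̄_B = 33.05.
ε = (ΔQ_A/Q̄_A)/(ΔP_B/P̄_B) = (-599/2359.5)/(8.9/33.05) ≈ -0.94.
ε < 0: good A and good B are complements.

-0.94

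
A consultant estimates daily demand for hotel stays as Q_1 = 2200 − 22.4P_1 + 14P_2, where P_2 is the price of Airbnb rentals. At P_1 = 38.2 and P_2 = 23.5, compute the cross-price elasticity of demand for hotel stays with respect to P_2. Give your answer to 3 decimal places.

At P_1 = 38.2 and P_2 = 23.5: Q_1 = 1673.32.
∂Q_1/∂P_2 = 14.
ε = (∂Q_1/∂P_2)(P_2/Q_1) = 14 × (23.5/1673.32) ≈ 0.197.

0.197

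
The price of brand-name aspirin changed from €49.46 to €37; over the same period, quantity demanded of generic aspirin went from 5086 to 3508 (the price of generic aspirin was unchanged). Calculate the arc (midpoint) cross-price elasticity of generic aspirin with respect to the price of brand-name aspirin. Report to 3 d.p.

ΔQ_A = 3508 − 5086 = -1578; ΔP_B = 37 − 49.46 = -12.46.
Midpoints: Q̄_A = 4297.0, P̄_B = 43.23.
ε = (ΔQ_A/Q̄_A)/(ΔP_B/P̄_B) = (-1578/4297.0)/(-12.46/43.23) ≈ 1.274.

1.274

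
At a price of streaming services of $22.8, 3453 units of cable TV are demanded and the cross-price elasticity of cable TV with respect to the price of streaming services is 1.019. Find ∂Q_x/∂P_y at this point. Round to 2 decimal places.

154.32

ε = (∂Q_x/∂P_y)·(P_y/Q_x) ⇒ ∂Q_x/∂P_y = ε·Q_x/P_y = 1.019 × 3453/22.8 ≈ 154.32.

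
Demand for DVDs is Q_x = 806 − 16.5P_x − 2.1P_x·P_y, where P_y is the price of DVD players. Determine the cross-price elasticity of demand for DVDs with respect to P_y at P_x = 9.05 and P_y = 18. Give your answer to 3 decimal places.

-1.087

At P_x = 9.05 and P_y = 18: Q_x = 314.585.
∂Q_x/∂P_y = -2.1P_x = -2.1(9.05) = -19.0050.
ε = (∂Q_x/∂P_y)(P_y/Q_x) = -19.0050 × (18/314.585) ≈ -1.087.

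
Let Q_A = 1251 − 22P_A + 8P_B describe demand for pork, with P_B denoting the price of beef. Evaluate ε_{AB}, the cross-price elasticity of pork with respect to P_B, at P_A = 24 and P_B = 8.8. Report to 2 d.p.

0.09

At P_A = 24 and P_B = 8.8: Q_A = 793.4.
∂Q_A/∂P_B = 8.
ε = (∂Q_A/∂P_B)(P_B/Q_A) = 8 × (8.8/793.4) ≈ 0.09.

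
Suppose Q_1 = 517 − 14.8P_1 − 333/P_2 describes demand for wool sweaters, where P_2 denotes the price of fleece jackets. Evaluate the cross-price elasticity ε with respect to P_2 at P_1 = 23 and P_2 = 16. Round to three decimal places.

At P_1 = 23 and P_2 = 16: Q_1 = 155.787.
∂Q_1/∂P_2 = 333/P_2² = 1.3008.
ε = (∂Q_1/∂P_2)(P_2/Q_1) = 1.3008 × (16/155.787) ≈ 0.134.

0.134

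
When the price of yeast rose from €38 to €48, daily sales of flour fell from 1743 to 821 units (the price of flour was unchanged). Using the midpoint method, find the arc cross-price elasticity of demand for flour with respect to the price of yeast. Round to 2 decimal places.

-3.09

ΔQ_A = 821 − 1743 = -922; ΔP_B = 48 − 38 = 10.
Midpoints: Q̄_A = 1282.0, P̄_B = 43.00.
ε = (ΔQ_A/Q̄_A)/(ΔP_B/P̄_B) = (-922/1282.0)/(10/43.00) ≈ -3.09.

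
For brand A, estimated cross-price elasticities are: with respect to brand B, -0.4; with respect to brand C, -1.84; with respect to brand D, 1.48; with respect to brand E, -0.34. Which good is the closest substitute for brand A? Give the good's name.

Substitutes have ε > 0. Among the positive values, 1.48 (brand D) is largest.

brand D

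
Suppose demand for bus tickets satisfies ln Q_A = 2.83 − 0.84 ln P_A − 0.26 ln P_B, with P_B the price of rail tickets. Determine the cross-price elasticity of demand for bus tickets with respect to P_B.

In a log-linear (constant-elasticity) demand function, the coefficient on ln P_B is the cross-price elasticity.
ε = -0.26. Negative, so bus tickets and rail tickets are complements.

-0.26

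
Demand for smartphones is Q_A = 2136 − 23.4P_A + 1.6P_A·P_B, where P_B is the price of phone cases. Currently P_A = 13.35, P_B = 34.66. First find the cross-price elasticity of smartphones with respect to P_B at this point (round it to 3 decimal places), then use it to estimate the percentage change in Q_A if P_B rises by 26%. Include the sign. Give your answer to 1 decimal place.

At P_A = 13.35, P_B = 34.66: Q_A = 2563.948.
∂Q_A/∂P_B = 1.6P_A = 21.3600.
ε = (∂Q_A/∂P_B)(P_B/Q_A) = 21.3600 × 34.66/2563.948 ≈ 0.289.
%ΔQ_A ≈ ε × %ΔP_B = 0.289 × (26%) = 7.5%.

7.5%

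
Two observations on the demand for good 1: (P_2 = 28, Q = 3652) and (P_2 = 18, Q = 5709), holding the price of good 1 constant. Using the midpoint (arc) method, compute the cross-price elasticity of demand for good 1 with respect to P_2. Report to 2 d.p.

-1.01

ΔQ_1 = 5709 − 3652 = 2057; ΔP_2 = 18 − 28 = -10.
Midpoints: Q̄_1 = 4680.5, P̄_2 = 23.00.
ε = (ΔQ_1/Q̄_1)/(ΔP_2/P̄_2) = (2057/4680.5)/(-10/23.00) ≈ -1.01.
ε < 0: good 1 and good 2 are complements.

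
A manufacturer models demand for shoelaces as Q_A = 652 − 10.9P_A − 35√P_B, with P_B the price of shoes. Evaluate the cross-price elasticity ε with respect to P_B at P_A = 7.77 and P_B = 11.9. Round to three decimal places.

At P_A = 7.77 and P_B = 11.9: Q_A = 446.570.
∂Q_A/∂P_B = -35/(2√P_B) = -35/(2√11.9) = -5.0730.
ε = (∂Q_A/∂P_B)(P_B/Q_A) = -5.0730 × (11.9/446.570) ≈ -0.135.
ε < 0: complements.

-0.135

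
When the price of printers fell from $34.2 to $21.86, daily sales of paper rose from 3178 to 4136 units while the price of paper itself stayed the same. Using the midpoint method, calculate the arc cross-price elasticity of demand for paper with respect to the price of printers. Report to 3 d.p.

-0.595

ΔQ_A = 4136 − 3178 = 958; ΔP_B = 21.86 − 34.2 = -12.34.
Midpoints: Q̄_A = 3657.0, P̄_B = 28.03.
ε = (ΔQ_A/Q̄_A)/(ΔP_B/P̄_B) = (958/3657.0)/(-12.34/28.03) ≈ -0.595.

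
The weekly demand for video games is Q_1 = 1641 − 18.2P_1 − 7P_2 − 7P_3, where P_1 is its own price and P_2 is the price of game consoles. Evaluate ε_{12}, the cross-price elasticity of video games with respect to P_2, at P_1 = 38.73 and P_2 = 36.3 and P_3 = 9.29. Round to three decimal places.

-0.412

At P_1 = 38.73 and P_2 = 36.3 and P_3 = 9.29: Q_1 = 616.984.
∂Q_1/∂P_2 = -7.
ε = (∂Q_1/∂P_2)(P_2/Q_1) = -7 × (36.3/616.984) ≈ -0.412.
Since ε < 0, video games and game consoles are complements.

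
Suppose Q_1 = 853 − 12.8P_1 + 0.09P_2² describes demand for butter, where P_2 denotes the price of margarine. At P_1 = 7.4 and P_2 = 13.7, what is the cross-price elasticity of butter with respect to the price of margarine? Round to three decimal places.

0.044

At P_1 = 7.4 and P_2 = 13.7: Q_1 = 775.172.
∂Q_1/∂P_2 = 0.18P_2 = 0.18(13.7) = 2.4660.
ε = (∂Q_1/∂P_2)(P_2/Q_1) = 2.4660 × (13.7/775.172) ≈ 0.044.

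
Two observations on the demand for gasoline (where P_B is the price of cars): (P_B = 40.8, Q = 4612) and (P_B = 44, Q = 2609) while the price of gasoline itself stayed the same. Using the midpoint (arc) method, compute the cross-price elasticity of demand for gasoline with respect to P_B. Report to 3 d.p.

ΔQ_A = 2609 − 4612 = -2003; ΔP_B = 44 − 40.8 = 3.2.
Midpoints: Q̄_A = 3610.5, P̄_B = 42.40.
ε = (ΔQ_A/Q̄_A)/(ΔP_B/P̄_B) = (-2003/3610.5)/(3.2/42.40) ≈ -7.351.

-7.351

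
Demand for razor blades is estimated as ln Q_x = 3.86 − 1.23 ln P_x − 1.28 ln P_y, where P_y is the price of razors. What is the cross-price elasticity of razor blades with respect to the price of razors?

-1.28

In a log-linear (constant-elasticity) demand function, the coefficient on ln P_y is the cross-price elasticity.
ε = -1.28. Negative, so razor blades and razors are complements.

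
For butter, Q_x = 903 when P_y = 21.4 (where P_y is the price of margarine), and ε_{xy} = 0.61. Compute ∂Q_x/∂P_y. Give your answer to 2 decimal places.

25.74

ε = (∂Q_x/∂P_y)·(P_y/Q_x) ⇒ ∂Q_x/∂P_y = ε·Q_x/P_y = 0.61 × 903/21.4 ≈ 25.74.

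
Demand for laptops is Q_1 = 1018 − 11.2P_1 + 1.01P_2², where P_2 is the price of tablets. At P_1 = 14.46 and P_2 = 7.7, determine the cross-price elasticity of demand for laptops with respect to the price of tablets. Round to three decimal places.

0.131

At P_1 = 14.46 and P_2 = 7.7: Q_1 = 915.931.
∂Q_1/∂P_2 = 2.02P_2 = 2.02(7.7) = 15.5540.
ε = (∂Q_1/∂P_2)(P_2/Q_1) = 15.5540 × (7.7/915.931) ≈ 0.131.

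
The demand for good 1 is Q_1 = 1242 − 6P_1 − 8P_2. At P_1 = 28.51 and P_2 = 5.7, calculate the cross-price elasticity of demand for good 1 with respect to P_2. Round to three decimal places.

-0.044

At P_1 = 28.51 and P_2 = 5.7: Q_1 = 1025.34.
∂Q_1/∂P_2 = -8.
ε = (∂Q_1/∂P_2)(P_2/Q_1) = -8 × (5.7/1025.34) ≈ -0.044.
Since ε < 0, good 1 and good 2 are complements.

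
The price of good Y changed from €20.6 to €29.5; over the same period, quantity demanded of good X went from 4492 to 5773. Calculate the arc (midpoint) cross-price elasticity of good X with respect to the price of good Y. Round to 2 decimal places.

ΔQ_X = 5773 − 4492 = 1281; ΔP_Y = 29.5 − 20.6 = 8.9.
Midpoints: Q̄_X = 5132.5, P̄_Y = 25.05.
ε = (ΔQ_X/Q̄_X)/(ΔP_Y/P̄_Y) = (1281/5132.5)/(8.9/25.05) ≈ 0.70.
ε > 0: good X and good Y are substitutes.

0.70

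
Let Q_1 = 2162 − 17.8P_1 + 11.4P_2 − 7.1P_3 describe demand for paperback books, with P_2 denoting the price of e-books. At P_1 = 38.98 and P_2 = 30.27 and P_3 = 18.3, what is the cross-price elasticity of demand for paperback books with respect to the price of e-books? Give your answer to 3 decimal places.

0.205

At P_1 = 38.98 and P_2 = 30.27 and P_3 = 18.3: Q_1 = 1683.304.
∂Q_1/∂P_2 = 11.4.
ε = (∂Q_1/∂P_2)(P_2/Q_1) = 11.4 × (30.27/1683.304) ≈ 0.205.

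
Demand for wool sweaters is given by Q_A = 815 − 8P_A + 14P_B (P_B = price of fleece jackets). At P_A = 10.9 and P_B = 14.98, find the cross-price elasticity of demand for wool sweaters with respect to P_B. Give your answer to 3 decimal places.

0.224

At P_A = 10.9 and P_B = 14.98: Q_A = 937.52.
∂Q_A/∂P_B = 14.
ε = (∂Q_A/∂P_B)(P_B/Q_A) = 14 × (14.98/937.52) ≈ 0.224.
Since ε > 0, wool sweaters and fleece jackets are substitutes.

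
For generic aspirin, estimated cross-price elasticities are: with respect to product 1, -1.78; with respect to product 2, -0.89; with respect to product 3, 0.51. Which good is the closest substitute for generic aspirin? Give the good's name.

product 3

Substitutes have ε > 0. Among the positive values, 0.51 (product 3) is largest.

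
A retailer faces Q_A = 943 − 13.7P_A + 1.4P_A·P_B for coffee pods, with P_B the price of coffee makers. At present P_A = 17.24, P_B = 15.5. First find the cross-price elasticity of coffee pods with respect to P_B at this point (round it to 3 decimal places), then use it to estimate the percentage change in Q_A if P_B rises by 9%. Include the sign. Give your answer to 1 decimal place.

3.1%

At P_A = 17.24, P_B = 15.5: Q_A = 1080.92.
∂Q_A/∂P_B = 1.4P_A = 24.1360.
ε = (∂Q_A/∂P_B)(P_B/Q_A) = 24.1360 × 15.5/1080.92 ≈ 0.346.
%ΔQ_A ≈ ε × %ΔP_B = 0.346 × (9%) = 3.1%.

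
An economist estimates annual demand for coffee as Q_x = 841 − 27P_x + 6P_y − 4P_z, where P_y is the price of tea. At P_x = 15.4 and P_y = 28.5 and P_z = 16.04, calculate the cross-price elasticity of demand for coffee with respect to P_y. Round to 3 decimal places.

At P_x = 15.4 and P_y = 28.5 and P_z = 16.04: Q_x = 532.04.
∂Q_x/∂P_y = 6.
ε = (∂Q_x/∂P_y)(P_y/Q_x) = 6 × (28.5/532.04) ≈ 0.321.
Since ε > 0, coffee and tea are substitutes.

0.321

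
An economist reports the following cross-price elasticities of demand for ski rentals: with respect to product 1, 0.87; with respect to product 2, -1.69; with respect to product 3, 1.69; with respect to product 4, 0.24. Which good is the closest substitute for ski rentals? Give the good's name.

product 3

Substitutes have ε > 0. Among the positive values, 1.69 (product 3) is largest.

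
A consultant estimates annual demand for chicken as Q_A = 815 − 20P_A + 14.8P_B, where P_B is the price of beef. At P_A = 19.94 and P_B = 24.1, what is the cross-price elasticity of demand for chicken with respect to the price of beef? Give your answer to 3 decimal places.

At P_A = 19.94 and P_B = 24.1: Q_A = 772.88.
∂Q_A/∂P_B = 14.8.
ε = (∂Q_A/∂P_B)(P_B/Q_A) = 14.8 × (24.1/772.88) ≈ 0.461.

0.461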